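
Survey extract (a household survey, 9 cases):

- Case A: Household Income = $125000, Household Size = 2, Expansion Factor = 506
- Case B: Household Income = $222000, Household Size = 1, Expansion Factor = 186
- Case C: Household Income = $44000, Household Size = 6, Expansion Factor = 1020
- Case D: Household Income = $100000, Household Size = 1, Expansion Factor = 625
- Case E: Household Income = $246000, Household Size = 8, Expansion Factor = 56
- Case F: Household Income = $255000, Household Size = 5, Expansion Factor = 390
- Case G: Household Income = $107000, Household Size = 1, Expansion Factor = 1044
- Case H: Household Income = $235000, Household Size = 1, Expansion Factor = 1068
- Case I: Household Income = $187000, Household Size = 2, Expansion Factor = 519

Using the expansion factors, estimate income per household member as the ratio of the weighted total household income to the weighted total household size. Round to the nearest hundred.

Σ wᵢ·y = 125000×506 + 222000×186 + 44000×1020 + 100000×625 + 246000×56 + 255000×390 + 107000×1044 + 235000×1068 + 187000×519
  = 63250000 + 41292000 + 44880000 + 62500000 + 13776000 + 99450000 + 111708000 + 250980000 + 97053000 = 784889000
Σ wᵢ·x = 2×506 + 1×186 + 6×1020 + 1×625 + 8×56 + 5×390 + 1×1044 + 1×1068 + 2×519
  = 13491
Ratio = 784889000 / 13491 = 58178.712

58200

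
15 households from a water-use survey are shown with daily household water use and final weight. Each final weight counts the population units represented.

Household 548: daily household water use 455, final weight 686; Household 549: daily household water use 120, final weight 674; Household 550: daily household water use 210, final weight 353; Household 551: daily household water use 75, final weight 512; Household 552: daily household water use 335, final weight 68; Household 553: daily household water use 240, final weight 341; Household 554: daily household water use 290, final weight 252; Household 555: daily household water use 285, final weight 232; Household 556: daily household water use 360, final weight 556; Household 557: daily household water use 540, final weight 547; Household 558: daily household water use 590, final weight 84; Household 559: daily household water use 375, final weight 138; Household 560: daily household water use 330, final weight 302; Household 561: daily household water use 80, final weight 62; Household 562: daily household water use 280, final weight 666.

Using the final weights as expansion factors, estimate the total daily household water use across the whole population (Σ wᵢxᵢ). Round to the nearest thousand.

1637000

Weighted total = 1637310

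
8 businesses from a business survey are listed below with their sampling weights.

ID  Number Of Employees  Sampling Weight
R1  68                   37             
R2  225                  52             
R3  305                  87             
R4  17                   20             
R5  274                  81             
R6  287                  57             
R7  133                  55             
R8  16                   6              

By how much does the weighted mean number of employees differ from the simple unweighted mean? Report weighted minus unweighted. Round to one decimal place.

54.8

Unweighted sum = 68 + 225 + 305 + 17 + 274 + 287 + 133 + 16 = 1325
Unweighted mean = 1325 / 8 = 165.625
Weighted sum = 68×37 + 225×52 + 305×87 + 17×20 + 274×81 + 287×57 + 133×55 + 16×6
  = 2516 + 11700 + 26535 + 340 + 22194 + 16359 + 7315 + 96 = 87055
Sum of weights = 37 + 52 + 87 + 20 + 81 + 57 + 55 + 6 = 395
Weighted mean = 87055 / 395 = 220.39241
Difference (weighted minus unweighted) = 54.767405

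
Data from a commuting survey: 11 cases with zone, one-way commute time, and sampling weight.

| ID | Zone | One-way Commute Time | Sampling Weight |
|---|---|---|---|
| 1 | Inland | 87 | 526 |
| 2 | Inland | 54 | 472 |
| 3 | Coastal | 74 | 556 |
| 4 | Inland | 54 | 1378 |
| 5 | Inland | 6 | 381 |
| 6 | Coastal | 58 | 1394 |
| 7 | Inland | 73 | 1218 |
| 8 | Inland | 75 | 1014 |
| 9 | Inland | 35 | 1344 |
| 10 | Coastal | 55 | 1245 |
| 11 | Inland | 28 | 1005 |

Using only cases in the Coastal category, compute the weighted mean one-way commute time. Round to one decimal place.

Coastal rows: 3, 6, 10
Weighted sum = 74×556 + 58×1394 + 55×1245
  = 190471
Sum of weights = 556 + 1394 + 1245 = 3195
Weighted mean = 190471 / 3195 = 59.615336

59.6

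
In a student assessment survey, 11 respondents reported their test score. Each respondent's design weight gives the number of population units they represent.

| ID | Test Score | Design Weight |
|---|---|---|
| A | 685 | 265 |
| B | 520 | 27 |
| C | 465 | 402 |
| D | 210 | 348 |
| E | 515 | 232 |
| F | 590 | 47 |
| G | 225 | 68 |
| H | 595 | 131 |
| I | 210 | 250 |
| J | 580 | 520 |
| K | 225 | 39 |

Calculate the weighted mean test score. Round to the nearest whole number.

455

Weighted sum = 685×265 + 520×27 + 465×402 + 210×348 + 515×232 + 590×47 + 225×68 + 595×131 + 210×250 + 580×520 + 225×39
  = 181525 + 14040 + 186930 + 73080 + 119480 + 27730 + 15300 + 77945 + 52500 + 301600 + 8775 = 1058905
Sum of weights = 265 + 27 + 402 + 348 + 232 + 47 + 68 + 131 + 250 + 520 + 39 = 2329
Weighted mean = 1058905 / 2329 = 454.6608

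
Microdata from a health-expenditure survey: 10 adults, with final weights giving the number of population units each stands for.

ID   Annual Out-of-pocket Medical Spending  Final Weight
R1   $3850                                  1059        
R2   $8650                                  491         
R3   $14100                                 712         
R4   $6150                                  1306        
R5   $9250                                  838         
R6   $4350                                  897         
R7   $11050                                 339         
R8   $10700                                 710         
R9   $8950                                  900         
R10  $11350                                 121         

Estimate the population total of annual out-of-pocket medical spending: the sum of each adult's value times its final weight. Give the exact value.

58820150

Weighted total = 3850×1059 + 8650×491 + 14100×712 + 6150×1306 + 9250×838 + 4350×897 + 11050×339 + 10700×710 + 8950×900 + 11350×121
  = 4077150 + 4247150 + 10039200 + 8031900 + 7751500 + 3901950 + 3745950 + 7597000 + 8055000 + 1373350 = 58820150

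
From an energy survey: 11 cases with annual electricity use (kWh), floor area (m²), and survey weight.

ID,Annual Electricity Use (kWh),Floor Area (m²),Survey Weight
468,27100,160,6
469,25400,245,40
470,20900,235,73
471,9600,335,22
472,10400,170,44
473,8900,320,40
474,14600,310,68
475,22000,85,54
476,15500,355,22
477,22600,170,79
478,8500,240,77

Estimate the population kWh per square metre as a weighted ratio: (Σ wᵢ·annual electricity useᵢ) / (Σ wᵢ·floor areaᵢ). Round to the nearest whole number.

Σ wᵢ·y = 27100×6 + 25400×40 + 20900×73 + 9600×22 + 10400×44 + 8900×40 + 14600×68 + 22000×54 + 15500×22 + 22600×79 + 8500×77
  = 8690800
Σ wᵢ·x = 160×6 + 245×40 + 235×73 + 335×22 + 170×44 + 320×40 + 310×68 + 85×54 + 355×22 + 170×79 + 240×77
  = 960 + 9800 + 17155 + 7370 + 7480 + 12800 + 21080 + 4590 + 7810 + 13430 + 18480 = 120955
Ratio = 8690800 / 120955 = 71.851515

72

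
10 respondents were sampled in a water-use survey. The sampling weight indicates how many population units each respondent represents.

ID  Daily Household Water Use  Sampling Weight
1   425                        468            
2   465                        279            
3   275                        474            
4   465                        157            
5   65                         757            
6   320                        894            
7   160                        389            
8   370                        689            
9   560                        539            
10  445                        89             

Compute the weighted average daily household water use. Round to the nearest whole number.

322

Weighted sum = 425×468 + 465×279 + 275×474 + 465×157 + 65×757 + 320×894 + 160×389 + 370×689 + 560×539 + 445×89
  = 198900 + 129735 + 130350 + 73005 + 49205 + 286080 + 62240 + 254930 + 301840 + 39605 = 1525890
Sum of weights = 468 + 279 + 474 + 157 + 757 + 894 + 389 + 689 + 539 + 89 = 4735
Weighted mean = 1525890 / 4735 = 322.25766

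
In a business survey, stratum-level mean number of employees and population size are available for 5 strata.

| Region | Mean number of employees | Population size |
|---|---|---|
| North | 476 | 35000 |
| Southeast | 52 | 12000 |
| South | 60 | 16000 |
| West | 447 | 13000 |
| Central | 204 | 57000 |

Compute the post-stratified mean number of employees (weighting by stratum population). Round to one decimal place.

Σ Nₕ·x̄ₕ = 476×35000 + 52×12000 + 60×16000 + 447×13000 + 204×57000
  = 35683000
Σ Nₕ = 35000 + 12000 + 16000 + 13000 + 57000 = 133000
Overall mean = 35683000 / 133000 = 268.29323

268.3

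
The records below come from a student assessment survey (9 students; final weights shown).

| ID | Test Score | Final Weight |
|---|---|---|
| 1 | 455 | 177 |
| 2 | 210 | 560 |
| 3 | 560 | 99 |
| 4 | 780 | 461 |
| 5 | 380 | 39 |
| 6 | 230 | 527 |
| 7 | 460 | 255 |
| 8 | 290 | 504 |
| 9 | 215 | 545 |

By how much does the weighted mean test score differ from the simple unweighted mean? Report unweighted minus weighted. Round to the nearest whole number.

Unweighted sum = 3580
Unweighted mean = 3580 / 9 = 397.77778
Weighted sum = 455×177 + 210×560 + 560×99 + 780×461 + 380×39 + 230×527 + 460×255 + 290×504 + 215×545
  = 1129820
Sum of weights = 177 + 560 + 99 + 461 + 39 + 527 + 255 + 504 + 545 = 3167
Weighted mean = 1129820 / 3167 = 356.74771
Difference (unweighted minus weighted) = 41.030067

41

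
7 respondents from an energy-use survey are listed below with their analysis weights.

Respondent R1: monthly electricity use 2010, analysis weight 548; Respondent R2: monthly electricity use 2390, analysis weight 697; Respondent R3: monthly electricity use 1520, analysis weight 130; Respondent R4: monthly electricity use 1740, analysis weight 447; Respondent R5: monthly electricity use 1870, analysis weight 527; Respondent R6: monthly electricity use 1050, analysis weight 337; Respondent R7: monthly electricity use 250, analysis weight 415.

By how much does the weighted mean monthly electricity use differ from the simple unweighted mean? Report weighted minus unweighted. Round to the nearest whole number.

Unweighted sum = 2010 + 2390 + 1520 + 1740 + 1870 + 1050 + 250 = 10830
Unweighted mean = 10830 / 7 = 1547.1429
Weighted sum = 2010×548 + 2390×697 + 1520×130 + 1740×447 + 1870×527 + 1050×337 + 250×415
  = 1101480 + 1665830 + 197600 + 777780 + 985490 + 353850 + 103750 = 5185780
Sum of weights = 548 + 697 + 130 + 447 + 527 + 337 + 415 = 3101
Weighted mean = 5185780 / 3101 = 1672.2928
Difference (weighted minus unweighted) = 125.14995

125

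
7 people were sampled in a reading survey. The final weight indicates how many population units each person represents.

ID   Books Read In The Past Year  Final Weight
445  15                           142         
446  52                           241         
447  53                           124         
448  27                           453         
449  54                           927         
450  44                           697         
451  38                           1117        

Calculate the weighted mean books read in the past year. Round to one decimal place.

42.3

Weighted sum = 15×142 + 52×241 + 53×124 + 27×453 + 54×927 + 44×697 + 38×1117
  = 2130 + 12532 + 6572 + 12231 + 50058 + 30668 + 42446 = 156637
Sum of weights = 142 + 241 + 124 + 453 + 927 + 697 + 1117 = 3701
Weighted mean = 156637 / 3701 = 42.322886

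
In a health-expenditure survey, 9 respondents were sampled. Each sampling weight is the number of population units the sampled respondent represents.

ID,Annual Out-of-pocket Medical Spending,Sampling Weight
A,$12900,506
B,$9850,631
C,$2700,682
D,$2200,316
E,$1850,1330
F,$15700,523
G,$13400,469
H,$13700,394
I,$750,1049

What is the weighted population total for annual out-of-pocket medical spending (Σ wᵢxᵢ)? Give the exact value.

Weighted total = 12900×506 + 9850×631 + 2700×682 + 2200×316 + 1850×1330 + 15700×523 + 13400×469 + 13700×394 + 750×1049
  = 6527400 + 6215350 + 1841400 + 695200 + 2460500 + 8211100 + 6284600 + 5397800 + 786750 = 38420100

38420100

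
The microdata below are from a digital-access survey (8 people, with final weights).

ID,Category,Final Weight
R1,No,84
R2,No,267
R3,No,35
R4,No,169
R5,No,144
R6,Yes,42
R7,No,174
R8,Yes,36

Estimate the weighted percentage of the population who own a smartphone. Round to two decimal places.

8.20

Sum of weights for 'Yes' = 42 + 36 = 78
Total weight = 951
Weighted proportion = 78 / 951 = 0.082018927 → 8.2018927%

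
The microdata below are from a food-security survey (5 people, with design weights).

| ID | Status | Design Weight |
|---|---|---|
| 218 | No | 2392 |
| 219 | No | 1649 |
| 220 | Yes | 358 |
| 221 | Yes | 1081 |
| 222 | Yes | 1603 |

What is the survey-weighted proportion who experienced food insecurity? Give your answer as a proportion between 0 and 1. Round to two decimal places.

0.43

Sum of weights for 'Yes' = 358 + 1081 + 1603 = 3042
Total weight = 2392 + 1649 + 358 + 1081 + 1603 = 7083
Weighted proportion = 3042 / 7083 = 0.42947903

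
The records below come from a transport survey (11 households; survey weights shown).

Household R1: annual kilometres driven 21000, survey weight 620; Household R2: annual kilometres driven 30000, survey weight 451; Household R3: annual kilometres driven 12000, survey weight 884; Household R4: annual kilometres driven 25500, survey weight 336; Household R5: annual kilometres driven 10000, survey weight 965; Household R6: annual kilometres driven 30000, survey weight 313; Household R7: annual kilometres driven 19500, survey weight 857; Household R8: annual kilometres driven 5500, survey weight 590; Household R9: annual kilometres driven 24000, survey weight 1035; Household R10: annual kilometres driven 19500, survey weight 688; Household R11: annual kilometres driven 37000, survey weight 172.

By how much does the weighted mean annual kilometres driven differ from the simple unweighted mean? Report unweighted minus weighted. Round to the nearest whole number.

2557

Unweighted sum = 234000
Unweighted mean = 234000 / 11 = 21272.727
Weighted sum = 21000×620 + 30000×451 + 12000×884 + 25500×336 + 10000×965 + 30000×313 + 19500×857 + 5500×590 + 24000×1035 + 19500×688 + 37000×172
  = 13020000 + 13530000 + 10608000 + 8568000 + 9650000 + 9390000 + 16711500 + 3245000 + 24840000 + 13416000 + 6364000 = 129342500
Sum of weights = 620 + 451 + 884 + 336 + 965 + 313 + 857 + 590 + 1035 + 688 + 172 = 6911
Weighted mean = 129342500 / 6911 = 18715.454
Difference (unweighted minus weighted) = 2557.2736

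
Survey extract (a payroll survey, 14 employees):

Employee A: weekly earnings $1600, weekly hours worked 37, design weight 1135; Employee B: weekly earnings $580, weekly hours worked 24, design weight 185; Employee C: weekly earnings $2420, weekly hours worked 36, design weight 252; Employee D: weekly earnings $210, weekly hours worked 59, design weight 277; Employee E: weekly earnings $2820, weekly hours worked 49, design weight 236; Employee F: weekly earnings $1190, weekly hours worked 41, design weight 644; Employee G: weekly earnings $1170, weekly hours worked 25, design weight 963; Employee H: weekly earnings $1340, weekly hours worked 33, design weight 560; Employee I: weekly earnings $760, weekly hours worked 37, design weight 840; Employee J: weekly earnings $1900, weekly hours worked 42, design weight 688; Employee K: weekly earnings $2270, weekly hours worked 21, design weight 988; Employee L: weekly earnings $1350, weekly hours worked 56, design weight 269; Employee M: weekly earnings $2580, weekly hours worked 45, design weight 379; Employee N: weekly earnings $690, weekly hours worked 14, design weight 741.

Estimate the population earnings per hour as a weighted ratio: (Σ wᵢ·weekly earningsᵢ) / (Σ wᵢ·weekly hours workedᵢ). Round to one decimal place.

43.3

Σ wᵢ·y = 11940920
Σ wᵢ·x = 275590
Ratio = 11940920 / 275590 = 43.328568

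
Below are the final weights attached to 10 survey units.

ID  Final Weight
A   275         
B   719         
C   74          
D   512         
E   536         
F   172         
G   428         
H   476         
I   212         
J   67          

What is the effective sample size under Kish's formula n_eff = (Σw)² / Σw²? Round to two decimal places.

Σ wᵢ = 275 + 719 + 74 + 512 + 536 + 172 + 428 + 476 + 212 + 67 = 3471
Σ wᵢ² = 75625 + 516961 + 5476 + 262144 + 287296 + 29584 + 183184 + 226576 + 44944 + 4489 = 1636279
n_eff = 3471² / 1636279 = 12047841 / 1636279 = 7.3629503

7.36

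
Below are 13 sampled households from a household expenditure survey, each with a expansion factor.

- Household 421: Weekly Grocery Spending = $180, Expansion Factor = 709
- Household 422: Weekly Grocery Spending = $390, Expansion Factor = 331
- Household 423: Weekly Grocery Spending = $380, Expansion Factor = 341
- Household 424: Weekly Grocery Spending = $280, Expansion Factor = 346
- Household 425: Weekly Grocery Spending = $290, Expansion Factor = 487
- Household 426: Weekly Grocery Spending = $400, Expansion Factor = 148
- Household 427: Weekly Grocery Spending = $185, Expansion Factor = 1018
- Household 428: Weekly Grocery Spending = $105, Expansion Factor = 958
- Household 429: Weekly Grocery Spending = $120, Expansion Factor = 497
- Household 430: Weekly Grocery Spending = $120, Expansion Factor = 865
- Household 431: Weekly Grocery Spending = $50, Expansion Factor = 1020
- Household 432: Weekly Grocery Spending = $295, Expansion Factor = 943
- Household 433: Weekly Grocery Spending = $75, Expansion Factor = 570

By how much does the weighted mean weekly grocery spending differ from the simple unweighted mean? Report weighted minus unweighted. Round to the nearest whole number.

-38

Unweighted sum = 2870
Unweighted mean = 2870 / 13 = 220.76923
Weighted sum = 1507895
Sum of weights = 8233
Weighted mean = 1507895 / 8233 = 183.15256
Difference (weighted minus unweighted) = -37.616674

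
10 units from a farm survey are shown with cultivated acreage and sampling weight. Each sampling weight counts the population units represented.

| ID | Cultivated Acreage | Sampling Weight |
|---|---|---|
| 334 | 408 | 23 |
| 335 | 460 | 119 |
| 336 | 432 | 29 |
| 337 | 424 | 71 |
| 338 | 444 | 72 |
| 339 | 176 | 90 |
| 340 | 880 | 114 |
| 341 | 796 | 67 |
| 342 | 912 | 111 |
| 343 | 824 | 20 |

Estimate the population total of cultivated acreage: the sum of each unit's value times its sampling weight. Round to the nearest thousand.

Weighted total = 408×23 + 460×119 + 432×29 + 424×71 + 444×72 + 176×90 + 880×114 + 796×67 + 912×111 + 824×20
  = 9384 + 54740 + 12528 + 30104 + 31968 + 15840 + 100320 + 53332 + 101232 + 16480 = 425928

426000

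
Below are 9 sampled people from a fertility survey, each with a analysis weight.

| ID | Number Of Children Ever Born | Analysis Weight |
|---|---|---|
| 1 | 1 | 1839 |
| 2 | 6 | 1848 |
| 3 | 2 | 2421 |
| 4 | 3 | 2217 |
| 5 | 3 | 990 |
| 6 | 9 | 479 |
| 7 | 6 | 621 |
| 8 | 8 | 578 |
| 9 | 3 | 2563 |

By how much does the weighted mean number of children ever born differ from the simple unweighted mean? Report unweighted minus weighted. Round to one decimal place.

1.0

Unweighted sum = 1 + 6 + 2 + 3 + 3 + 9 + 6 + 8 + 3 = 41
Unweighted mean = 41 / 9 = 4.5555556
Weighted sum = 1×1839 + 6×1848 + 2×2421 + 3×2217 + 3×990 + 9×479 + 6×621 + 8×578 + 3×2563
  = 1839 + 11088 + 4842 + 6651 + 2970 + 4311 + 3726 + 4624 + 7689 = 47740
Sum of weights = 1839 + 1848 + 2421 + 2217 + 990 + 479 + 621 + 578 + 2563 = 13556
Weighted mean = 47740 / 13556 = 3.5216878
Difference (unweighted minus weighted) = 1.0338677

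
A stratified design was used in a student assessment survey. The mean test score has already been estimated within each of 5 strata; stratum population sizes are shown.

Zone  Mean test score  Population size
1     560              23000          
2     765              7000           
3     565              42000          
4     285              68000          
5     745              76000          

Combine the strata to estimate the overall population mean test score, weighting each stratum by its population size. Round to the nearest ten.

Σ Nₕ·x̄ₕ = 560×23000 + 765×7000 + 565×42000 + 285×68000 + 745×76000
  = 117965000
Σ Nₕ = 23000 + 7000 + 42000 + 68000 + 76000 = 216000
Overall mean = 117965000 / 216000 = 546.13426

550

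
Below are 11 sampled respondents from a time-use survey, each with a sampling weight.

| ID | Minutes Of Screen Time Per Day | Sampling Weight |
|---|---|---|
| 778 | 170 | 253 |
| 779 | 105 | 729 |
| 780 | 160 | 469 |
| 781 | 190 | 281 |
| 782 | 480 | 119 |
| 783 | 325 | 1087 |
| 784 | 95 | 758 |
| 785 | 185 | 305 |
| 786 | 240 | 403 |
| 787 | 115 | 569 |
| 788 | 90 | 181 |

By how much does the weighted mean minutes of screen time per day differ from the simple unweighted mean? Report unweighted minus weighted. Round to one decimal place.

8.6

Unweighted sum = 170 + 105 + 160 + 190 + 480 + 325 + 95 + 185 + 240 + 115 + 90 = 2155
Unweighted mean = 2155 / 11 = 195.90909
Weighted sum = 170×253 + 105×729 + 160×469 + 190×281 + 480×119 + 325×1087 + 95×758 + 185×305 + 240×403 + 115×569 + 90×181
  = 43010 + 76545 + 75040 + 53390 + 57120 + 353275 + 72010 + 56425 + 96720 + 65435 + 16290 = 965260
Sum of weights = 253 + 729 + 469 + 281 + 119 + 1087 + 758 + 305 + 403 + 569 + 181 = 5154
Weighted mean = 965260 / 5154 = 187.28366
Difference (unweighted minus weighted) = 8.6254277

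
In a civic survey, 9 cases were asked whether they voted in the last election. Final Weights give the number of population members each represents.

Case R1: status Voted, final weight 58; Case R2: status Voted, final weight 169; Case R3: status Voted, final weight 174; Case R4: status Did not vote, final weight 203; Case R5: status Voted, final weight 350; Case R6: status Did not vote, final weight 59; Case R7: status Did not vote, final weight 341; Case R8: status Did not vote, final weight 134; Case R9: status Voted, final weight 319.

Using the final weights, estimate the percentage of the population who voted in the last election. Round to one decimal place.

59.2

Sum of weights for 'Voted' = 58 + 169 + 174 + 350 + 319 = 1070
Total weight = 1807
Weighted proportion = 1070 / 1807 = 0.59214167 → 59.214167%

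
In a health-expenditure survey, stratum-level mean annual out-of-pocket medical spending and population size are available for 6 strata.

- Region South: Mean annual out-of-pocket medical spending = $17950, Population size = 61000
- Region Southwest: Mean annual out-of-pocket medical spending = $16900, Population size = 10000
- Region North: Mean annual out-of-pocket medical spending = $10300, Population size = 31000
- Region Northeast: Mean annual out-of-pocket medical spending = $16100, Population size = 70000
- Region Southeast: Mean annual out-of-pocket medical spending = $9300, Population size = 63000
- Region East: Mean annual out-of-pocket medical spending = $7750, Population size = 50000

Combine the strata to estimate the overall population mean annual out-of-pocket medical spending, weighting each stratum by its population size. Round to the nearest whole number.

Σ Nₕ·x̄ₕ = 3683650000
Σ Nₕ = 61000 + 10000 + 31000 + 70000 + 63000 + 50000 = 285000
Overall mean = 3683650000 / 285000 = 12925.088

12925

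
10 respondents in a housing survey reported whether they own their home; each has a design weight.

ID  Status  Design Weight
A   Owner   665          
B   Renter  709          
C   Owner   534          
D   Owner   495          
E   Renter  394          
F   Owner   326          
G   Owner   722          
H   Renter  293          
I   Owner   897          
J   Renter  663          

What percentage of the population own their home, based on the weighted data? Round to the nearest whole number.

Sum of weights for 'Owner' = 665 + 534 + 495 + 326 + 722 + 897 = 3639
Total weight = 665 + 709 + 534 + 495 + 394 + 326 + 722 + 293 + 897 + 663 = 5698
Weighted proportion = 3639 / 5698 = 0.63864514 → 63.864514%

64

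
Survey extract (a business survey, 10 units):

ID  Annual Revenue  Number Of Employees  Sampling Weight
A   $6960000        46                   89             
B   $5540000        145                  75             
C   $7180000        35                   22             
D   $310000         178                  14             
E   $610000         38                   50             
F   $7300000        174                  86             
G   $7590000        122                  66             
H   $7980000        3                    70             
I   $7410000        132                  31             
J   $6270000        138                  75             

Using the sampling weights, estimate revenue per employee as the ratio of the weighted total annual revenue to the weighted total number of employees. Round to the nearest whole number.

62545

Σ wᵢ·y = 3615040000
Σ wᵢ·x = 57799
Ratio = 3615040000 / 57799 = 62545.027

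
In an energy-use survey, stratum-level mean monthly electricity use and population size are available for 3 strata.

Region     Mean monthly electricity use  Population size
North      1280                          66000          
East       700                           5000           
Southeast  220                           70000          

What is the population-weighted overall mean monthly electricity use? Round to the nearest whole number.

733

Σ Nₕ·x̄ₕ = 1280×66000 + 700×5000 + 220×70000
  = 84480000 + 3500000 + 15400000 = 103380000
Σ Nₕ = 66000 + 5000 + 70000 = 141000
Overall mean = 103380000 / 141000 = 733.19149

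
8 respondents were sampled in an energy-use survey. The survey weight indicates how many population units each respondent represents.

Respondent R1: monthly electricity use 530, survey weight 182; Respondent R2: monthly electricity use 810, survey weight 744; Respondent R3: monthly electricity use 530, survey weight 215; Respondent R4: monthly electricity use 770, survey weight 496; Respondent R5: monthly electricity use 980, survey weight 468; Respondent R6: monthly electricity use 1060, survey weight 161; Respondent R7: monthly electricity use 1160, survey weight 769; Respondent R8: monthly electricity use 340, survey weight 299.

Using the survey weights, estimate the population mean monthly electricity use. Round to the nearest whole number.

845

Weighted sum = 2817970
Sum of weights = 182 + 744 + 215 + 496 + 468 + 161 + 769 + 299 = 3334
Weighted mean = 2817970 / 3334 = 845.22196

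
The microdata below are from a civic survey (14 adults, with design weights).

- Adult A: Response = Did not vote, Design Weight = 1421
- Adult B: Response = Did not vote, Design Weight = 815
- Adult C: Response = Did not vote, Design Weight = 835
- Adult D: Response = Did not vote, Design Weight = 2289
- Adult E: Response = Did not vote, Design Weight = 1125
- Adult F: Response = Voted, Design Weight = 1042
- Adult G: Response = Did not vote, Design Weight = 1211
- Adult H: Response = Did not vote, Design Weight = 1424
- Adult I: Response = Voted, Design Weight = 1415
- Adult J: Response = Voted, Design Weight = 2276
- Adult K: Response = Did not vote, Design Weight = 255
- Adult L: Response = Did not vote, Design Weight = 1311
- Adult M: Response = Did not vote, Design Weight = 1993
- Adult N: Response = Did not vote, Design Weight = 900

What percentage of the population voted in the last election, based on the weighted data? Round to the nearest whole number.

26

Sum of weights for 'Voted' = 1042 + 1415 + 2276 = 4733
Total weight = 18312
Weighted proportion = 4733 / 18312 = 0.25846439 → 25.846439%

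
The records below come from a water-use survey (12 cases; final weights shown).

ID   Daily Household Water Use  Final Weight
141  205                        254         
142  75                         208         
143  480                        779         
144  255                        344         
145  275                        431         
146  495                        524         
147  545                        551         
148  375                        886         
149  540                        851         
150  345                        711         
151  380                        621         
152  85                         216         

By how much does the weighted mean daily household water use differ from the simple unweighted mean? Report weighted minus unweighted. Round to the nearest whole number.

Unweighted sum = 205 + 75 + 480 + 255 + 275 + 495 + 545 + 375 + 540 + 345 + 380 + 85 = 4055
Unweighted mean = 4055 / 12 = 337.91667
Weighted sum = 205×254 + 75×208 + 480×779 + 255×344 + 275×431 + 495×524 + 545×551 + 375×886 + 540×851 + 345×711 + 380×621 + 85×216
  = 2498935
Sum of weights = 254 + 208 + 779 + 344 + 431 + 524 + 551 + 886 + 851 + 711 + 621 + 216 = 6376
Weighted mean = 2498935 / 6376 = 391.92832
Difference (weighted minus unweighted) = 54.011658

54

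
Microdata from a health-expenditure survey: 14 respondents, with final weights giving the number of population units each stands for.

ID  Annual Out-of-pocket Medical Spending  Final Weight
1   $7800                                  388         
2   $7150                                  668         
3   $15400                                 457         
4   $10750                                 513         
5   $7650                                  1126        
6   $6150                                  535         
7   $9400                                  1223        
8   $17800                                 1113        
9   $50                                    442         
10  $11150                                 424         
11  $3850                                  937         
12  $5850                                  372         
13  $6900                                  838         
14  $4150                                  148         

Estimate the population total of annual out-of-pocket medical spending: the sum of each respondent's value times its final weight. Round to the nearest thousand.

80497000

Weighted total = 80496650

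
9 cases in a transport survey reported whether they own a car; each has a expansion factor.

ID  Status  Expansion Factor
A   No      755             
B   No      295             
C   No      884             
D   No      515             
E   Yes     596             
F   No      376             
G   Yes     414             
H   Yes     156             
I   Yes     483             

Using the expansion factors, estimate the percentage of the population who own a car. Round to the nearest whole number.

Sum of weights for 'Yes' = 596 + 414 + 156 + 483 = 1649
Total weight = 755 + 295 + 884 + 515 + 596 + 376 + 414 + 156 + 483 = 4474
Weighted proportion = 1649 / 4474 = 0.36857398 → 36.857398%

37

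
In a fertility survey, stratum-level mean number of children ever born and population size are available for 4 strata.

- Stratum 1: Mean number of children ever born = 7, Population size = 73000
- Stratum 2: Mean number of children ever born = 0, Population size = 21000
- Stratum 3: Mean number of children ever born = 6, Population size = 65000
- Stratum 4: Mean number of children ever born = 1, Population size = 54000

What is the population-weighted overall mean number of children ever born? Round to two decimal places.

4.48

Σ Nₕ·x̄ₕ = 7×73000 + 0×21000 + 6×65000 + 1×54000
  = 511000 + 0 + 390000 + 54000 = 955000
Σ Nₕ = 73000 + 21000 + 65000 + 54000 = 213000
Overall mean = 955000 / 213000 = 4.4835681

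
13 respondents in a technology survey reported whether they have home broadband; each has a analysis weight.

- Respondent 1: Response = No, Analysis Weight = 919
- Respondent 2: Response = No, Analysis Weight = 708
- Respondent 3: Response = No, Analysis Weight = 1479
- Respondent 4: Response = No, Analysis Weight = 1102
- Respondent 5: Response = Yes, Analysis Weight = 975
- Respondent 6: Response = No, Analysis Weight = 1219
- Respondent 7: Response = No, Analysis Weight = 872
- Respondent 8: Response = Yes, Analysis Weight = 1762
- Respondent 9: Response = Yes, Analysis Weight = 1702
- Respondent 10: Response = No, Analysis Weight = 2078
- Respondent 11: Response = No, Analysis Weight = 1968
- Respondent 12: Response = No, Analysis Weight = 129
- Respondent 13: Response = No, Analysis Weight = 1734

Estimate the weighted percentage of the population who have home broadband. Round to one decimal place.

Sum of weights for 'Yes' = 975 + 1762 + 1702 = 4439
Total weight = 16647
Weighted proportion = 4439 / 16647 = 0.26665465 → 26.665465%

26.7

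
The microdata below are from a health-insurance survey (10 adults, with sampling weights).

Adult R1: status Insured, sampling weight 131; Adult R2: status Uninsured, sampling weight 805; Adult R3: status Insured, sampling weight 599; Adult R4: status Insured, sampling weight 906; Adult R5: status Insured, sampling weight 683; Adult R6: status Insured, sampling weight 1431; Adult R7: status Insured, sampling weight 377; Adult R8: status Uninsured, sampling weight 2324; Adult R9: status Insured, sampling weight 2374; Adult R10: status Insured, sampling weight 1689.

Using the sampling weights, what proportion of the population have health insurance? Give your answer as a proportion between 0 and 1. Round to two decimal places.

Sum of weights for 'Insured' = 131 + 599 + 906 + 683 + 1431 + 377 + 2374 + 1689 = 8190
Total weight = 11319
Weighted proportion = 8190 / 11319 = 0.72356215

0.72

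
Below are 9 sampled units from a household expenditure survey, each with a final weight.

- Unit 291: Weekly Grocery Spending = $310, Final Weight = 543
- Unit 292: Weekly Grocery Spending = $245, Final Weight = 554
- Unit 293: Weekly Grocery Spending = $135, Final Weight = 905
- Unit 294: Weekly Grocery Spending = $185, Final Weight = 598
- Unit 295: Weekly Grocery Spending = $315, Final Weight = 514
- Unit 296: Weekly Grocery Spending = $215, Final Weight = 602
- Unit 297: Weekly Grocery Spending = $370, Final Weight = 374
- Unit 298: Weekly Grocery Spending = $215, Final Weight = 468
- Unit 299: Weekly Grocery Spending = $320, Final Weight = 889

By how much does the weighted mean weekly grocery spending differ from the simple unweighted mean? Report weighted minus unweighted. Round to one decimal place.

Unweighted sum = 310 + 245 + 135 + 185 + 315 + 215 + 370 + 215 + 320 = 2310
Unweighted mean = 2310 / 9 = 256.66667
Weighted sum = 310×543 + 245×554 + 135×905 + 185×598 + 315×514 + 215×602 + 370×374 + 215×468 + 320×889
  = 168330 + 135730 + 122175 + 110630 + 161910 + 129430 + 138380 + 100620 + 284480 = 1351685
Sum of weights = 543 + 554 + 905 + 598 + 514 + 602 + 374 + 468 + 889 = 5447
Weighted mean = 1351685 / 5447 = 248.15219
Difference (weighted minus unweighted) = -8.5144728

-8.5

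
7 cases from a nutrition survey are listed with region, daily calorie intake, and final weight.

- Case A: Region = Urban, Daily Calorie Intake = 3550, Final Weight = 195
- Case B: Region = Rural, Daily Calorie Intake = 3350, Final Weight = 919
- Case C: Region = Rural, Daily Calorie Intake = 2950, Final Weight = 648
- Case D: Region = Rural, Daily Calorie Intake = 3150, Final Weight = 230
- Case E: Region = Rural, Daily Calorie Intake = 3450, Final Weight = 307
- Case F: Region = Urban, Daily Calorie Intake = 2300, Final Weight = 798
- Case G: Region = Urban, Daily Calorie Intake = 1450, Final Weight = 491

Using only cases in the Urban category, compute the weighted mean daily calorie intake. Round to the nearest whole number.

Urban rows: A, F, G
Weighted sum = 3550×195 + 2300×798 + 1450×491
  = 692250 + 1835400 + 711950 = 3239600
Sum of weights = 195 + 798 + 491 = 1484
Weighted mean = 3239600 / 1484 = 2183.0189

2183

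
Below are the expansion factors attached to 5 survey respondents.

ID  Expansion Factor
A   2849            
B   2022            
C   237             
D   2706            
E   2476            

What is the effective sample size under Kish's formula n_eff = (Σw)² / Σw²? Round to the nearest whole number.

Σ wᵢ = 10290
Σ wᵢ² = 8116801 + 4088484 + 56169 + 7322436 + 6130576 = 25714466
n_eff = 10290² / 25714466 = 105884100 / 25714466 = 4.1176861

4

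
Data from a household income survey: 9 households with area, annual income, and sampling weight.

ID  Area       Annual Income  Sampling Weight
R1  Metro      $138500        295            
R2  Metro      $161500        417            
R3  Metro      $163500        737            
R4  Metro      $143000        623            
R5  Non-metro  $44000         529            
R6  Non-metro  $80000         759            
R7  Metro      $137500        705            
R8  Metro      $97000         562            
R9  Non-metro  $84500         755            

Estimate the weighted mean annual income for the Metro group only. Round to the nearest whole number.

Metro rows: R1, R2, R3, R4, R7, R8
Weighted sum = 138500×295 + 161500×417 + 163500×737 + 143000×623 + 137500×705 + 97000×562
  = 40857500 + 67345500 + 120499500 + 89089000 + 96937500 + 54514000 = 469243000
Sum of weights = 3339
Weighted mean = 469243000 / 3339 = 140533.99

140534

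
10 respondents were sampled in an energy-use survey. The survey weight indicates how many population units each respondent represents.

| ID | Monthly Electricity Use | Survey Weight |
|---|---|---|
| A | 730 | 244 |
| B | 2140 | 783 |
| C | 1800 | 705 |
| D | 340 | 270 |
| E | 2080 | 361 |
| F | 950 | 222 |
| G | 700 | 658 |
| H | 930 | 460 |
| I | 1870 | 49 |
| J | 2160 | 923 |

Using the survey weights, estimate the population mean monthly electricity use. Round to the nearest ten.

1530

Weighted sum = 7150030
Sum of weights = 244 + 783 + 705 + 270 + 361 + 222 + 658 + 460 + 49 + 923 = 4675
Weighted mean = 7150030 / 4675 = 1529.4182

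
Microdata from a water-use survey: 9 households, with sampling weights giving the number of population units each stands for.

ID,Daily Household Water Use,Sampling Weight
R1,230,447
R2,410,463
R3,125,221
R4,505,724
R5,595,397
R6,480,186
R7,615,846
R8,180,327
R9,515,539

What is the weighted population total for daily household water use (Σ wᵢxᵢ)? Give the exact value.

Weighted total = 230×447 + 410×463 + 125×221 + 505×724 + 595×397 + 480×186 + 615×846 + 180×327 + 515×539
  = 1868115

1868115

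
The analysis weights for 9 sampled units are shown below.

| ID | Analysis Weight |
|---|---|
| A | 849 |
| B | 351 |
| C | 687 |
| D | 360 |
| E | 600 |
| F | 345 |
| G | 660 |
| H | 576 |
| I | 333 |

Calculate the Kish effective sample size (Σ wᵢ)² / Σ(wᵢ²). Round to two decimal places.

Σ wᵢ = 849 + 351 + 687 + 360 + 600 + 345 + 660 + 576 + 333 = 4761
Σ wᵢ² = 720801 + 123201 + 471969 + 129600 + 360000 + 119025 + 435600 + 331776 + 110889 = 2802861
n_eff = 4761² / 2802861 = 22667121 / 2802861 = 8.087137

8.09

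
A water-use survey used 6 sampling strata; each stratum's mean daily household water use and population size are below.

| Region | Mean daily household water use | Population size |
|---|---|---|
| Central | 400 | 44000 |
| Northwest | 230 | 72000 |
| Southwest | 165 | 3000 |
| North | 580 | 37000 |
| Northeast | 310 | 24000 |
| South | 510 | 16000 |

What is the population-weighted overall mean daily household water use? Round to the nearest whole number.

366

Σ Nₕ·x̄ₕ = 400×44000 + 230×72000 + 165×3000 + 580×37000 + 310×24000 + 510×16000
  = 17600000 + 16560000 + 495000 + 21460000 + 7440000 + 8160000 = 71715000
Σ Nₕ = 44000 + 72000 + 3000 + 37000 + 24000 + 16000 = 196000
Overall mean = 71715000 / 196000 = 365.89286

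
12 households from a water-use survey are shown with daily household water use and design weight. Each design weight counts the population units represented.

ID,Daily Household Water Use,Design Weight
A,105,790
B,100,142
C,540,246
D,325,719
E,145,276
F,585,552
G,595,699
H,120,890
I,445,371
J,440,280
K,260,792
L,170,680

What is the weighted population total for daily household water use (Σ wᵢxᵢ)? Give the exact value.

1959125

Weighted total = 105×790 + 100×142 + 540×246 + 325×719 + 145×276 + 585×552 + 595×699 + 120×890 + 445×371 + 440×280 + 260×792 + 170×680
  = 82950 + 14200 + 132840 + 233675 + 40020 + 322920 + 415905 + 106800 + 165095 + 123200 + 205920 + 115600 = 1959125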